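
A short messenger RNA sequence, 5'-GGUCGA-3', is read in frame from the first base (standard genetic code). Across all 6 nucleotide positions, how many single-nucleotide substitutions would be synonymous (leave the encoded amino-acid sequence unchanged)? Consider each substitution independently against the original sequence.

7

Codon 1 (GGU, Gly): 3 synonymous substitutions.
Codon 2 (CGA, Arg): 4 synonymous substitutions.
Total: 3 + 4 = 7.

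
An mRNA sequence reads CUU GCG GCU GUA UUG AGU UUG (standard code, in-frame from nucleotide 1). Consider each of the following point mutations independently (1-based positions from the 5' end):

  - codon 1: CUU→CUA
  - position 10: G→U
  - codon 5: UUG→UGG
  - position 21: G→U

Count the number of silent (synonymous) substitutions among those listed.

1

Codon 1: CUU (Leu) → CUA (Leu) — synonymous.
Codon 4: GUA (Val) → UUA (Leu) — missense.
Codon 5: UUG (Leu) → UGG (Trp) — missense.
Codon 7: UUG (Leu) → UUU (Phe) — missense.
Synonymous: 1 of 4.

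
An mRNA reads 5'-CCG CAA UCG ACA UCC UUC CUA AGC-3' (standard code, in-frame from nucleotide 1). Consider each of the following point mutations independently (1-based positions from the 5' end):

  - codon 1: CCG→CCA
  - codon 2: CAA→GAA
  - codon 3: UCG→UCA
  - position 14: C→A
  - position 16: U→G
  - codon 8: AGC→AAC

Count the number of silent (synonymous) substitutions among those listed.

Codon 1: CCG (Pro) → CCA (Pro) — synonymous.
Codon 2: CAA (Gln) → GAA (Glu) — missense.
Codon 3: UCG (Ser) → UCA (Ser) — synonymous.
Codon 5: UCC (Ser) → UAC (Tyr) — missense.
Codon 6: UUC (Phe) → GUC (Val) — missense.
Codon 8: AGC (Ser) → AAC (Asn) — missense.
Synonymous: 2 of 6.

2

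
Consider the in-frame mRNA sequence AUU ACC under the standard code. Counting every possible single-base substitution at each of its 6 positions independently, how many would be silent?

Codon 1 (AUU, Ile): 2 synonymous substitutions.
Codon 2 (ACC, Thr): 3 synonymous substitutions.
Total: 2 + 3 = 5.

5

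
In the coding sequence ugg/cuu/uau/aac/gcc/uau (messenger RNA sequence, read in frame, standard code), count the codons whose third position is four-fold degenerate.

2

Codon 1 UGG (Trp): third position 1-fold.
Codon 2 CUU (Leu): third position 4-fold.
Codon 3 UAU (Tyr): third position 2-fold.
Codon 4 AAC (Asn): third position 2-fold.
Codon 5 GCC (Ala): third position 4-fold.
Codon 6 UAU (Tyr): third position 2-fold.
Four-fold degenerate third positions: 2.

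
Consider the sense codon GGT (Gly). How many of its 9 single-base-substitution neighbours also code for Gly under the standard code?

3

Position 1: none → 0 synonymous.
Position 2: none → 0 synonymous.
Position 3: GGC, GGA, GGG → 3 synonymous.
Total: 0 + 0 + 3 = 3.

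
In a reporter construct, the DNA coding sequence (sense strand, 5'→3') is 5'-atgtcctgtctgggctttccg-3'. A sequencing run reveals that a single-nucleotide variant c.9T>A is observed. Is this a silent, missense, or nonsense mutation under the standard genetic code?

Position 9 falls in codon 3: TGT → Cys.
After the substitution the codon is TGA → Stop.
The new codon is a stop codon, so this is a nonsense mutation.

nonsense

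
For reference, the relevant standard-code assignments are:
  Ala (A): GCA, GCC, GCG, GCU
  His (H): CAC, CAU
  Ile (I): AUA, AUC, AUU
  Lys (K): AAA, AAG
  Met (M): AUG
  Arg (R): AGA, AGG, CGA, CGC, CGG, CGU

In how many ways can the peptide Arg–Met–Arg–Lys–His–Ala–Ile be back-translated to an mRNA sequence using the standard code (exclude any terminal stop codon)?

1728

Arg: 6 codons.
Met: 1 codon.
Arg: 6 codons.
Lys: 2 codons.
His: 2 codons.
Ala: 4 codons.
Ile: 3 codons.
6 × 1 × 6 × 2 × 2 × 4 × 3 = 1728.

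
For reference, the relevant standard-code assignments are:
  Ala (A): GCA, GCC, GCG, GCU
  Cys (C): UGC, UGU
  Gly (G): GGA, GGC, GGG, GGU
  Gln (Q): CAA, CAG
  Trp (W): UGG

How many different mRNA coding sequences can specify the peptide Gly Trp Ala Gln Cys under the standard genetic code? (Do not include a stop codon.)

Gly: 4 codons.
Trp: 1 codon.
Ala: 4 codons.
Gln: 2 codons.
Cys: 2 codons.
4 × 1 × 4 × 2 × 2 = 64.

64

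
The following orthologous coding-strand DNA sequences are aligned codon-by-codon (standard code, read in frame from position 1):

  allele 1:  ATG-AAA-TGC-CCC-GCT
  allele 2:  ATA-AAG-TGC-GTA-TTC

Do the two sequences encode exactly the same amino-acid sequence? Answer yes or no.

no

Codon 1: ATG Met / ATA Ile — nonsynonymous.
Codon 2: AAA Lys / AAG Lys — synonymous.
Codon 3: TGC Cys / TGC Cys — identical.
Codon 4: CCC Pro / GTA Val — nonsynonymous.
Codon 5: GCT Ala / TTC Phe — nonsynonymous.
Nonsynonymous differences: 3 → different protein.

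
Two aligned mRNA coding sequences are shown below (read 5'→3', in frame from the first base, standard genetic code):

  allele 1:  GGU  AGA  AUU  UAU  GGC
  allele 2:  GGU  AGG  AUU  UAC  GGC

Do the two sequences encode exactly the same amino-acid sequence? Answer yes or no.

yes

Codon 1: GGU Gly / GGU Gly — identical.
Codon 2: AGA Arg / AGG Arg — synonymous.
Codon 3: AUU Ile / AUU Ile — identical.
Codon 4: UAU Tyr / UAC Tyr — synonymous.
Codon 5: GGC Gly / GGC Gly — identical.
Nonsynonymous differences: 0 → same protein.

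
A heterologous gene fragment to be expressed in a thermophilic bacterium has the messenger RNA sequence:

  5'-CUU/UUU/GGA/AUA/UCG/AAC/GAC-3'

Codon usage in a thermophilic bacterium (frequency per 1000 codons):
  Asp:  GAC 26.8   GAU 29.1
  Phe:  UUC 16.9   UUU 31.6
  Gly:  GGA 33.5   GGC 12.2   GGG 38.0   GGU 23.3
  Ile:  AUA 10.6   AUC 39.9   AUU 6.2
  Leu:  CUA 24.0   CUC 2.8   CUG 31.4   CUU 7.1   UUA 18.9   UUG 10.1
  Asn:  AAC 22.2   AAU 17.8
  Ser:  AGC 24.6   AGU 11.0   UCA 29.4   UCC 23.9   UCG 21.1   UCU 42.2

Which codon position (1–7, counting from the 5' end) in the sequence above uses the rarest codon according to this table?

1

Codon 1 CUU (Leu): 7.1 per 1000.
Codon 2 UUU (Phe): 31.6 per 1000.
Codon 3 GGA (Gly): 33.5 per 1000.
Codon 4 AUA (Ile): 10.6 per 1000.
Codon 5 UCG (Ser): 21.1 per 1000.
Codon 6 AAC (Asn): 22.2 per 1000.
Codon 7 GAC (Asp): 26.8 per 1000.
Lowest frequency is 7.1 at codon 1.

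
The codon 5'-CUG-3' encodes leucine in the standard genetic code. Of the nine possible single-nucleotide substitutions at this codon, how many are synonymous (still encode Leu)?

4

Position 1: UUG → 1 synonymous.
Position 2: none → 0 synonymous.
Position 3: CUU, CUC, CUA → 3 synonymous.
Total: 1 + 0 + 3 = 4.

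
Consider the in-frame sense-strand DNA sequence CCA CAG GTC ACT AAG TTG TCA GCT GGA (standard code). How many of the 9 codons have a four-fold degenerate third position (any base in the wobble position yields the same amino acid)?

Codon 1 CCA (Pro): third position 4-fold.
Codon 2 CAG (Gln): third position 2-fold.
Codon 3 GTC (Val): third position 4-fold.
Codon 4 ACT (Thr): third position 4-fold.
Codon 5 AAG (Lys): third position 2-fold.
Codon 6 TTG (Leu): third position 2-fold.
Codon 7 TCA (Ser): third position 4-fold.
Codon 8 GCT (Ala): third position 4-fold.
Codon 9 GGA (Gly): third position 4-fold.
Four-fold degenerate third positions: 6.

6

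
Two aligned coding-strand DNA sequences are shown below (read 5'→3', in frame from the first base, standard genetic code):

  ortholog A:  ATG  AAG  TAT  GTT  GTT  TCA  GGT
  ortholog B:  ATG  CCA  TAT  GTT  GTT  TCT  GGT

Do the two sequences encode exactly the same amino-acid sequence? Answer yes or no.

Codon 1: ATG Met / ATG Met — identical.
Codon 2: AAG Lys / CCA Pro — nonsynonymous.
Codon 3: TAT Tyr / TAT Tyr — identical.
Codon 4: GTT Val / GTT Val — identical.
Codon 5: GTT Val / GTT Val — identical.
Codon 6: TCA Ser / TCT Ser — synonymous.
Codon 7: GGT Gly / GGT Gly — identical.
Nonsynonymous differences: 1 → different protein.

no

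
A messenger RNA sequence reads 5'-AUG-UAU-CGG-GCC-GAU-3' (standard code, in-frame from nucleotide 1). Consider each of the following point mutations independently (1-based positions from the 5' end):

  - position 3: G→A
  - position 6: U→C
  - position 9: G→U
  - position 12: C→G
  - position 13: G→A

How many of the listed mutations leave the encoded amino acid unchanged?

Codon 1: AUG (Met) → AUA (Ile) — missense.
Codon 2: UAU (Tyr) → UAC (Tyr) — synonymous.
Codon 3: CGG (Arg) → CGU (Arg) — synonymous.
Codon 4: GCC (Ala) → GCG (Ala) — synonymous.
Codon 5: GAU (Asp) → AAU (Asn) — missense.
Synonymous: 3 of 5.

3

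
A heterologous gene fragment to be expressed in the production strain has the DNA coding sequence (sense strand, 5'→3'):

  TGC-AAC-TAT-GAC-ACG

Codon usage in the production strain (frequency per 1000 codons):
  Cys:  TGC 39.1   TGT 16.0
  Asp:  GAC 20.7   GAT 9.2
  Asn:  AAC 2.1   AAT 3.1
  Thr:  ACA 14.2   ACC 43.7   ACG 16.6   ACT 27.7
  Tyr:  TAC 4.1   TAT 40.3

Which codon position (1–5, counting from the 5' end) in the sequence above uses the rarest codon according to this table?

Codon 1 TGC (Cys): 39.1 per 1000.
Codon 2 AAC (Asn): 2.1 per 1000.
Codon 3 TAT (Tyr): 40.3 per 1000.
Codon 4 GAC (Asp): 20.7 per 1000.
Codon 5 ACG (Thr): 16.6 per 1000.
Lowest frequency is 2.1 at codon 2.

2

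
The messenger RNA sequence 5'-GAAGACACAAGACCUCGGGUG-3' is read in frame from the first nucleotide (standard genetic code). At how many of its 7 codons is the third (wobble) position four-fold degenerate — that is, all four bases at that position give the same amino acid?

Codon 1 GAA (Glu): third position 2-fold.
Codon 2 GAC (Asp): third position 2-fold.
Codon 3 ACA (Thr): third position 4-fold.
Codon 4 AGA (Arg): third position 2-fold.
Codon 5 CCU (Pro): third position 4-fold.
Codon 6 CGG (Arg): third position 4-fold.
Codon 7 GUG (Val): third position 4-fold.
Four-fold degenerate third positions: 4.

4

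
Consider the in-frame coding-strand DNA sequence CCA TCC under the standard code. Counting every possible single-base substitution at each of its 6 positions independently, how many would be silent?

Codon 1 (CCA, Pro): 3 synonymous substitutions.
Codon 2 (TCC, Ser): 3 synonymous substitutions.
Total: 3 + 3 = 6.

6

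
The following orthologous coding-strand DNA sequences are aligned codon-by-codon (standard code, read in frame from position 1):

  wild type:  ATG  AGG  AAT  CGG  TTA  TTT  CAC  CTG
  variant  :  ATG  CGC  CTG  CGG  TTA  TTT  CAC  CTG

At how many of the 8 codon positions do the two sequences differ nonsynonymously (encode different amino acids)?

Codon 1: ATG Met / ATG Met — identical.
Codon 2: AGG Arg / CGC Arg — synonymous.
Codon 3: AAT Asn / CTG Leu — nonsynonymous.
Codon 4: CGG Arg / CGG Arg — identical.
Codon 5: TTA Leu / TTA Leu — identical.
Codon 6: TTT Phe / TTT Phe — identical.
Codon 7: CAC His / CAC His — identical.
Codon 8: CTG Leu / CTG Leu — identical.
Nonsynonymous differences: 1.

1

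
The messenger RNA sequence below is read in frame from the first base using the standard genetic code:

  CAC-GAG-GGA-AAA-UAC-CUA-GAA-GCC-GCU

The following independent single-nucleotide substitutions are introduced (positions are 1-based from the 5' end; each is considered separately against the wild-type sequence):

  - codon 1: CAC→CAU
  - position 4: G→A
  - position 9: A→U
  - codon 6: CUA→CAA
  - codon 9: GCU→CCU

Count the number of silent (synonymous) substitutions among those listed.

Codon 1: CAC (His) → CAU (His) — synonymous.
Codon 2: GAG (Glu) → AAG (Lys) — missense.
Codon 3: GGA (Gly) → GGU (Gly) — synonymous.
Codon 6: CUA (Leu) → CAA (Gln) — missense.
Codon 9: GCU (Ala) → CCU (Pro) — missense.
Synonymous: 2 of 5.

2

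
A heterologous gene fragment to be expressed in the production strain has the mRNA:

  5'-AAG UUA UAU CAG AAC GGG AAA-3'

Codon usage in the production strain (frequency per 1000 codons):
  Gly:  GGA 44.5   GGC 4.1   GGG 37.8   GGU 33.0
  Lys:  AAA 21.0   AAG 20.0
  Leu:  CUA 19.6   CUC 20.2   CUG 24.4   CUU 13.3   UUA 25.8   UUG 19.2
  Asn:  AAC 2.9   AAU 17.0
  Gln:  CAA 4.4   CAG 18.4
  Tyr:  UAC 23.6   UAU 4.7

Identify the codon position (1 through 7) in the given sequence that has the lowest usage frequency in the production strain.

5

Codon 1 AAG (Lys): 20.0 per 1000.
Codon 2 UUA (Leu): 25.8 per 1000.
Codon 3 UAU (Tyr): 4.7 per 1000.
Codon 4 CAG (Gln): 18.4 per 1000.
Codon 5 AAC (Asn): 2.9 per 1000.
Codon 6 GGG (Gly): 37.8 per 1000.
Codon 7 AAA (Lys): 21.0 per 1000.
Lowest frequency is 2.9 at codon 5.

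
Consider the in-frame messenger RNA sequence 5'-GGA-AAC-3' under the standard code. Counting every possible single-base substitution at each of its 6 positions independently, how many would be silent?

Codon 1 (GGA, Gly): 3 synonymous substitutions.
Codon 2 (AAC, Asn): 1 synonymous substitution.
Total: 3 + 1 = 4.

4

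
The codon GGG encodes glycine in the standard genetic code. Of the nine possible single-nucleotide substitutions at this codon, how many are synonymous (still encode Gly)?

3

Position 1: none → 0 synonymous.
Position 2: none → 0 synonymous.
Position 3: GGU, GGC, GGA → 3 synonymous.
Total: 0 + 0 + 3 = 3.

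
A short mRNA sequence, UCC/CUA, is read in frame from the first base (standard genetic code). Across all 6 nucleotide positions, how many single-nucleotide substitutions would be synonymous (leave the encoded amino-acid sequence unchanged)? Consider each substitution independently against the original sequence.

7

Codon 1 (UCC, Ser): 3 synonymous substitutions.
Codon 2 (CUA, Leu): 4 synonymous substitutions.
Total: 3 + 4 = 7.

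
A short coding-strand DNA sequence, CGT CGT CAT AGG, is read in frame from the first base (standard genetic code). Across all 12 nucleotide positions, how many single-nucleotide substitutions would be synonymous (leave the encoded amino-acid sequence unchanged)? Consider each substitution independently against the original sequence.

Codon 1 (CGT, Arg): 3 synonymous substitutions.
Codon 2 (CGT, Arg): 3 synonymous substitutions.
Codon 3 (CAT, His): 1 synonymous substitution.
Codon 4 (AGG, Arg): 2 synonymous substitutions.
Total: 3 + 3 + 1 + 2 = 9.

9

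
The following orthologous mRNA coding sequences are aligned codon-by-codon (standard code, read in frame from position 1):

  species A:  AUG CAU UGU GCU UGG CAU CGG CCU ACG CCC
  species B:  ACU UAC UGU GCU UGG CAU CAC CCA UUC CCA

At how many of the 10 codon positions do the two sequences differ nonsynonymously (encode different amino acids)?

Codon 1: AUG Met / ACU Thr — nonsynonymous.
Codon 2: CAU His / UAC Tyr — nonsynonymous.
Codon 3: UGU Cys / UGU Cys — identical.
Codon 4: GCU Ala / GCU Ala — identical.
Codon 5: UGG Trp / UGG Trp — identical.
Codon 6: CAU His / CAU His — identical.
Codon 7: CGG Arg / CAC His — nonsynonymous.
Codon 8: CCU Pro / CCA Pro — synonymous.
Codon 9: ACG Thr / UUC Phe — nonsynonymous.
Codon 10: CCC Pro / CCA Pro — synonymous.
Nonsynonymous differences: 4.

4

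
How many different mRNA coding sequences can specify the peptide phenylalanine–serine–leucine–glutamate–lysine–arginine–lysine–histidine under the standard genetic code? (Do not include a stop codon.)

Phe: 2 codons.
Ser: 6 codons.
Leu: 6 codons.
Glu: 2 codons.
Lys: 2 codons.
Arg: 6 codons.
Lys: 2 codons.
His: 2 codons.
2 × 6 × 6 × 2 × 2 × 6 × 2 × 2 = 6912.

6912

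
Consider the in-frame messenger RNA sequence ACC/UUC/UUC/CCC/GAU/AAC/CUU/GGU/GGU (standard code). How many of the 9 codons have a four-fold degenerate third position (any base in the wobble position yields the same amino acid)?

5

Codon 1 ACC (Thr): third position 4-fold.
Codon 2 UUC (Phe): third position 2-fold.
Codon 3 UUC (Phe): third position 2-fold.
Codon 4 CCC (Pro): third position 4-fold.
Codon 5 GAU (Asp): third position 2-fold.
Codon 6 AAC (Asn): third position 2-fold.
Codon 7 CUU (Leu): third position 4-fold.
Codon 8 GGU (Gly): third position 4-fold.
Codon 9 GGU (Gly): third position 4-fold.
Four-fold degenerate third positions: 5.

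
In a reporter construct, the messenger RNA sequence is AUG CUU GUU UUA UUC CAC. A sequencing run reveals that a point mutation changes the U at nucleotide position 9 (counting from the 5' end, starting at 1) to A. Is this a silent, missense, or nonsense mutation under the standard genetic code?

Position 9 falls in codon 3: GUU → Val.
After the substitution the codon is GUA → Val.
Both encode Val, so the change is synonymous.

silent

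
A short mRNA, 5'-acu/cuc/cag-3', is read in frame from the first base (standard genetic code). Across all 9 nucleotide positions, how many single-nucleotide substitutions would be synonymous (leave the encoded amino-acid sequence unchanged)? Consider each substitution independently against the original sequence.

7

Codon 1 (ACU, Thr): 3 synonymous substitutions.
Codon 2 (CUC, Leu): 3 synonymous substitutions.
Codon 3 (CAG, Gln): 1 synonymous substitution.
Total: 3 + 3 + 1 = 7.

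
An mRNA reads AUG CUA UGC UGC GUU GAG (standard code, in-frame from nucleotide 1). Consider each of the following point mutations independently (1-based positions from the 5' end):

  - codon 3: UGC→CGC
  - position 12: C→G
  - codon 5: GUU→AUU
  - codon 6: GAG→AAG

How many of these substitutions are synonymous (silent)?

0

Codon 3: UGC (Cys) → CGC (Arg) — missense.
Codon 4: UGC (Cys) → UGG (Trp) — missense.
Codon 5: GUU (Val) → AUU (Ile) — missense.
Codon 6: GAG (Glu) → AAG (Lys) — missense.
Synonymous: 0 of 4.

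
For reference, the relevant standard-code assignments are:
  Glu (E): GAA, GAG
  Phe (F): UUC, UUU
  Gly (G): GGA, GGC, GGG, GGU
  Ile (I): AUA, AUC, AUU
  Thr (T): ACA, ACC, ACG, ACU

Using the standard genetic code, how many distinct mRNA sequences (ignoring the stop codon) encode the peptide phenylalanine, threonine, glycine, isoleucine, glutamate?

192

Phe: 2 codons.
Thr: 4 codons.
Gly: 4 codons.
Ile: 3 codons.
Glu: 2 codons.
2 × 4 × 4 × 3 × 2 = 192.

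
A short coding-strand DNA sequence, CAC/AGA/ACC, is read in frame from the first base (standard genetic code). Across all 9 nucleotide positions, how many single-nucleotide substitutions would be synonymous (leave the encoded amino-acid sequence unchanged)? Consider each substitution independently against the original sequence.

6

Codon 1 (CAC, His): 1 synonymous substitution.
Codon 2 (AGA, Arg): 2 synonymous substitutions.
Codon 3 (ACC, Thr): 3 synonymous substitutions.
Total: 1 + 2 + 3 = 6.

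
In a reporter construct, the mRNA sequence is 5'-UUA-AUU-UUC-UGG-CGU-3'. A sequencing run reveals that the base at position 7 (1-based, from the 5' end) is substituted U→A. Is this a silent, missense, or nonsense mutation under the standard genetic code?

Position 7 falls in codon 3: UUC → Phe.
After the substitution the codon is AUC → Ile.
Phe ≠ Ile, so this is a missense mutation.

missense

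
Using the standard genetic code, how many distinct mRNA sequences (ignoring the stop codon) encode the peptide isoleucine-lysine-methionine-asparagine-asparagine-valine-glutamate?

192

Ile: 3 codons.
Lys: 2 codons.
Met: 1 codon.
Asn: 2 codons.
Asn: 2 codons.
Val: 4 codons.
Glu: 2 codons.
3 × 2 × 1 × 2 × 2 × 4 × 2 = 192.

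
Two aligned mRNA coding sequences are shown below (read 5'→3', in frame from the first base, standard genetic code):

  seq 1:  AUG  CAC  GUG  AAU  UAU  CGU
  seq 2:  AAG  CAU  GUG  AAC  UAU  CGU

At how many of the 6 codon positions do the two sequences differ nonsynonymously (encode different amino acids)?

1

Codon 1: AUG Met / AAG Lys — nonsynonymous.
Codon 2: CAC His / CAU His — synonymous.
Codon 3: GUG Val / GUG Val — identical.
Codon 4: AAU Asn / AAC Asn — synonymous.
Codon 5: UAU Tyr / UAU Tyr — identical.
Codon 6: CGU Arg / CGU Arg — identical.
Nonsynonymous differences: 1.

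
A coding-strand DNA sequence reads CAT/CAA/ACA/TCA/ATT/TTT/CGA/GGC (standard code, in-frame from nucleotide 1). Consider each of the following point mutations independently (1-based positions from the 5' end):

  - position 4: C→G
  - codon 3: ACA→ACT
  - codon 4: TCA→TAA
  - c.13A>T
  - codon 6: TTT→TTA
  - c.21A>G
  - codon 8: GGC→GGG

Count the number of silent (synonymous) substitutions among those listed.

3

Codon 2: CAA (Gln) → GAA (Glu) — missense.
Codon 3: ACA (Thr) → ACT (Thr) — synonymous.
Codon 4: TCA (Ser) → TAA (Stop) — nonsense.
Codon 5: ATT (Ile) → TTT (Phe) — missense.
Codon 6: TTT (Phe) → TTA (Leu) — missense.
Codon 7: CGA (Arg) → CGG (Arg) — synonymous.
Codon 8: GGC (Gly) → GGG (Gly) — synonymous.
Synonymous: 3 of 7.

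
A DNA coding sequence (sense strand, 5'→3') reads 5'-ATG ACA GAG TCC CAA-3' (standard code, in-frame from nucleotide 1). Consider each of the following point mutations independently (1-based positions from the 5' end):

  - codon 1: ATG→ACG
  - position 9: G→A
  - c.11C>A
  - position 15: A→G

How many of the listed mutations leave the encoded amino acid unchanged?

Codon 1: ATG (Met) → ACG (Thr) — missense.
Codon 3: GAG (Glu) → GAA (Glu) — synonymous.
Codon 4: TCC (Ser) → TAC (Tyr) — missense.
Codon 5: CAA (Gln) → CAG (Gln) — synonymous.
Synonymous: 2 of 4.

2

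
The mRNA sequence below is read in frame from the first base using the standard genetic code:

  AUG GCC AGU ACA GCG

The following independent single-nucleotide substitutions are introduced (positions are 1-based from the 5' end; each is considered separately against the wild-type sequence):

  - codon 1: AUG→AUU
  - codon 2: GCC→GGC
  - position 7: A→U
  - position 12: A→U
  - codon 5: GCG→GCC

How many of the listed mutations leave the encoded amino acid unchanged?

2

Codon 1: AUG (Met) → AUU (Ile) — missense.
Codon 2: GCC (Ala) → GGC (Gly) — missense.
Codon 3: AGU (Ser) → UGU (Cys) — missense.
Codon 4: ACA (Thr) → ACU (Thr) — synonymous.
Codon 5: GCG (Ala) → GCC (Ala) — synonymous.
Synonymous: 2 of 5.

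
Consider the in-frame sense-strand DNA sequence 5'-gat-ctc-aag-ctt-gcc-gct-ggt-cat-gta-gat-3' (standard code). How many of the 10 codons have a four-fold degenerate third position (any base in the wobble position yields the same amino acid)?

Codon 1 GAT (Asp): third position 2-fold.
Codon 2 CTC (Leu): third position 4-fold.
Codon 3 AAG (Lys): third position 2-fold.
Codon 4 CTT (Leu): third position 4-fold.
Codon 5 GCC (Ala): third position 4-fold.
Codon 6 GCT (Ala): third position 4-fold.
Codon 7 GGT (Gly): third position 4-fold.
Codon 8 CAT (His): third position 2-fold.
Codon 9 GTA (Val): third position 4-fold.
Codon 10 GAT (Asp): third position 2-fold.
Four-fold degenerate third positions: 6.

6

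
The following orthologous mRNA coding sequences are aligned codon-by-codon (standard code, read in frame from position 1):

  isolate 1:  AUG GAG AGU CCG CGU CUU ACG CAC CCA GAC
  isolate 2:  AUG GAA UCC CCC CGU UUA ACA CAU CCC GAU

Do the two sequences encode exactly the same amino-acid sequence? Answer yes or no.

Codon 1: AUG Met / AUG Met — identical.
Codon 2: GAG Glu / GAA Glu — synonymous.
Codon 3: AGU Ser / UCC Ser — synonymous.
Codon 4: CCG Pro / CCC Pro — synonymous.
Codon 5: CGU Arg / CGU Arg — identical.
Codon 6: CUU Leu / UUA Leu — synonymous.
Codon 7: ACG Thr / ACA Thr — synonymous.
Codon 8: CAC His / CAU His — synonymous.
Codon 9: CCA Pro / CCC Pro — synonymous.
Codon 10: GAC Asp / GAU Asp — synonymous.
Nonsynonymous differences: 0 → same protein.

yes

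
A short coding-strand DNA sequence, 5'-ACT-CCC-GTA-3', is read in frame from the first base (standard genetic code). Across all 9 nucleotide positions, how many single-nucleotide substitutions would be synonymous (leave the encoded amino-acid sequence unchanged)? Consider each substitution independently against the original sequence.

Codon 1 (ACT, Thr): 3 synonymous substitutions.
Codon 2 (CCC, Pro): 3 synonymous substitutions.
Codon 3 (GTA, Val): 3 synonymous substitutions.
Total: 3 + 3 + 3 = 9.

9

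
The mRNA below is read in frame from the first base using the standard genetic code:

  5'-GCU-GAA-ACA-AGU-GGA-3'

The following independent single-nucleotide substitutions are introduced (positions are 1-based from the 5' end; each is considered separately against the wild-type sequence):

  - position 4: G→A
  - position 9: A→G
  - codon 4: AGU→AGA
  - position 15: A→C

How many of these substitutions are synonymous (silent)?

Codon 2: GAA (Glu) → AAA (Lys) — missense.
Codon 3: ACA (Thr) → ACG (Thr) — synonymous.
Codon 4: AGU (Ser) → AGA (Arg) — missense.
Codon 5: GGA (Gly) → GGC (Gly) — synonymous.
Synonymous: 2 of 4.

2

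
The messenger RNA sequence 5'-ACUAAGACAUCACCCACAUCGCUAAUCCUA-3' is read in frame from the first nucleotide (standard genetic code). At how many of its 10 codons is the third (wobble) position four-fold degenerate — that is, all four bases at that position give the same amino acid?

Codon 1 ACU (Thr): third position 4-fold.
Codon 2 AAG (Lys): third position 2-fold.
Codon 3 ACA (Thr): third position 4-fold.
Codon 4 UCA (Ser): third position 4-fold.
Codon 5 CCC (Pro): third position 4-fold.
Codon 6 ACA (Thr): third position 4-fold.
Codon 7 UCG (Ser): third position 4-fold.
Codon 8 CUA (Leu): third position 4-fold.
Codon 9 AUC (Ile): third position 3-fold.
Codon 10 CUA (Leu): third position 4-fold.
Four-fold degenerate third positions: 8.

8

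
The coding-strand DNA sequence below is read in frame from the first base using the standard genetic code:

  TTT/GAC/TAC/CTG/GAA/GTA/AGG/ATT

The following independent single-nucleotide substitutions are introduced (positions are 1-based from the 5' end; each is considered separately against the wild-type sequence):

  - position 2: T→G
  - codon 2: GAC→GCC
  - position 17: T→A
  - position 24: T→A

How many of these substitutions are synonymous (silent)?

Codon 1: TTT (Phe) → TGT (Cys) — missense.
Codon 2: GAC (Asp) → GCC (Ala) — missense.
Codon 6: GTA (Val) → GAA (Glu) — missense.
Codon 8: ATT (Ile) → ATA (Ile) — synonymous.
Synonymous: 1 of 4.

1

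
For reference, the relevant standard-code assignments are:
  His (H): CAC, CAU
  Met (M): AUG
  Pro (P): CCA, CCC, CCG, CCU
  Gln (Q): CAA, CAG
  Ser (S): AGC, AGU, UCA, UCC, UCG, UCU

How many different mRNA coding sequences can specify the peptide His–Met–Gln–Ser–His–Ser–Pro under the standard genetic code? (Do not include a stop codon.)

His: 2 codons.
Met: 1 codon.
Gln: 2 codons.
Ser: 6 codons.
His: 2 codons.
Ser: 6 codons.
Pro: 4 codons.
2 × 1 × 2 × 6 × 2 × 6 × 4 = 1152.

1152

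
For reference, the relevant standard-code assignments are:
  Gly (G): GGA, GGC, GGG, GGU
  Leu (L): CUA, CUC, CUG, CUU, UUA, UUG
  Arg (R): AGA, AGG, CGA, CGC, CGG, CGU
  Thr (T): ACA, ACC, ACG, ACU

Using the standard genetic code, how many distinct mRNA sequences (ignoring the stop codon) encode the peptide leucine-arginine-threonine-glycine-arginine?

3456

Leu: 6 codons.
Arg: 6 codons.
Thr: 4 codons.
Gly: 4 codons.
Arg: 6 codons.
6 × 6 × 4 × 4 × 6 = 3456.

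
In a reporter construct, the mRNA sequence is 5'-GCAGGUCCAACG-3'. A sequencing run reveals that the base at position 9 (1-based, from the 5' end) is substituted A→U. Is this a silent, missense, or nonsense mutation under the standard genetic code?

Position 9 falls in codon 3: CCA → Pro.
After the substitution the codon is CCU → Pro.
Both encode Pro, so the change is synonymous.

silent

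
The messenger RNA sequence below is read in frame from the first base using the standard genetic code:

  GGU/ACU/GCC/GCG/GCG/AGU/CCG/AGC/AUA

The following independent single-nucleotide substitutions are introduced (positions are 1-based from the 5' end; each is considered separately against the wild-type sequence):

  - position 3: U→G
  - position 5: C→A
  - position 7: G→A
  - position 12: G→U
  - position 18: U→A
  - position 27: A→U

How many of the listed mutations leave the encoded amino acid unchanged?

3

Codon 1: GGU (Gly) → GGG (Gly) — synonymous.
Codon 2: ACU (Thr) → AAU (Asn) — missense.
Codon 3: GCC (Ala) → ACC (Thr) — missense.
Codon 4: GCG (Ala) → GCU (Ala) — synonymous.
Codon 6: AGU (Ser) → AGA (Arg) — missense.
Codon 9: AUA (Ile) → AUU (Ile) — synonymous.
Synonymous: 3 of 6.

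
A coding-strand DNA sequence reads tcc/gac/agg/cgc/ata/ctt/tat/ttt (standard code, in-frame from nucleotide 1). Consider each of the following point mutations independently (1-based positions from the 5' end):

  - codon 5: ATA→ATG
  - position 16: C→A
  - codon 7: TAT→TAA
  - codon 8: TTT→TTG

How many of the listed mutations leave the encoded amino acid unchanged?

Codon 5: ATA (Ile) → ATG (Met) — missense.
Codon 6: CTT (Leu) → ATT (Ile) — missense.
Codon 7: TAT (Tyr) → TAA (Stop) — nonsense.
Codon 8: TTT (Phe) → TTG (Leu) — missense.
Synonymous: 0 of 4.

0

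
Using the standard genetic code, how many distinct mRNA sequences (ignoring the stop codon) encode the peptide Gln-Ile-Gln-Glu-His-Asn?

96

Gln: 2 codons.
Ile: 3 codons.
Gln: 2 codons.
Glu: 2 codons.
His: 2 codons.
Asn: 2 codons.
2 × 3 × 2 × 2 × 2 × 2 = 96.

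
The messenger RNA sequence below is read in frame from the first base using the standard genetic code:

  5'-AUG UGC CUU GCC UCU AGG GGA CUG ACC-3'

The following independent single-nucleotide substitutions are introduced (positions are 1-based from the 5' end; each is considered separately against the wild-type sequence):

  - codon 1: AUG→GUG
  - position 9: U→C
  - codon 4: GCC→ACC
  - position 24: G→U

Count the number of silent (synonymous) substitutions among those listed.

Codon 1: AUG (Met) → GUG (Val) — missense.
Codon 3: CUU (Leu) → CUC (Leu) — synonymous.
Codon 4: GCC (Ala) → ACC (Thr) — missense.
Codon 8: CUG (Leu) → CUU (Leu) — synonymous.
Synonymous: 2 of 4.

2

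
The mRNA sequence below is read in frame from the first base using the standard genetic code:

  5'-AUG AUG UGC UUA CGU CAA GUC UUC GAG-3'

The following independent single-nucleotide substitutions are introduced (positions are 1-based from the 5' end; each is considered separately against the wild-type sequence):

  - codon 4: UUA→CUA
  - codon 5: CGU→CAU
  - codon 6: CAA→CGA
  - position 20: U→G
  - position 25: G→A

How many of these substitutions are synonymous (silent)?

1

Codon 4: UUA (Leu) → CUA (Leu) — synonymous.
Codon 5: CGU (Arg) → CAU (His) — missense.
Codon 6: CAA (Gln) → CGA (Arg) — missense.
Codon 7: GUC (Val) → GGC (Gly) — missense.
Codon 9: GAG (Glu) → AAG (Lys) — missense.
Synonymous: 1 of 5.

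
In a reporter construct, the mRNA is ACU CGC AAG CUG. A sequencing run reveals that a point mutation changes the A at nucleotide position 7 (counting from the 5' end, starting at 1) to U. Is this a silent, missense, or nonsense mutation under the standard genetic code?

nonsense

Position 7 falls in codon 3: AAG → Lys.
After the substitution the codon is UAG → Stop.
The new codon is a stop codon, so this is a nonsense mutation.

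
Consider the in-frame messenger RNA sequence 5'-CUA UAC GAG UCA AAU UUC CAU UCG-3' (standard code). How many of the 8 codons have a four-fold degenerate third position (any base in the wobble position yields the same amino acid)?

Codon 1 CUA (Leu): third position 4-fold.
Codon 2 UAC (Tyr): third position 2-fold.
Codon 3 GAG (Glu): third position 2-fold.
Codon 4 UCA (Ser): third position 4-fold.
Codon 5 AAU (Asn): third position 2-fold.
Codon 6 UUC (Phe): third position 2-fold.
Codon 7 CAU (His): third position 2-fold.
Codon 8 UCG (Ser): third position 4-fold.
Four-fold degenerate third positions: 3.

3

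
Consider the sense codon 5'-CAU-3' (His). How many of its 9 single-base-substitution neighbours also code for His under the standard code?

Position 1: none → 0 synonymous.
Position 2: none → 0 synonymous.
Position 3: CAC → 1 synonymous.
Total: 0 + 0 + 1 = 1.

1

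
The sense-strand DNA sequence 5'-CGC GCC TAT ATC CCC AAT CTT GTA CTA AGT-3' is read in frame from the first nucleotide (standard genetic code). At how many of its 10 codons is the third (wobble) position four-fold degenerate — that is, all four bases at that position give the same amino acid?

Codon 1 CGC (Arg): third position 4-fold.
Codon 2 GCC (Ala): third position 4-fold.
Codon 3 TAT (Tyr): third position 2-fold.
Codon 4 ATC (Ile): third position 3-fold.
Codon 5 CCC (Pro): third position 4-fold.
Codon 6 AAT (Asn): third position 2-fold.
Codon 7 CTT (Leu): third position 4-fold.
Codon 8 GTA (Val): third position 4-fold.
Codon 9 CTA (Leu): third position 4-fold.
Codon 10 AGT (Ser): third position 2-fold.
Four-fold degenerate third positions: 6.

6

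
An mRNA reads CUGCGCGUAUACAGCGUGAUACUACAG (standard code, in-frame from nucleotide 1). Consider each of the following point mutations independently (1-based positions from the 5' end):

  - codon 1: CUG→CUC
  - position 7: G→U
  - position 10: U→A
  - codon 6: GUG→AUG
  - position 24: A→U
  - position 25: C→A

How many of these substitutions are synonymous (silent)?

2

Codon 1: CUG (Leu) → CUC (Leu) — synonymous.
Codon 3: GUA (Val) → UUA (Leu) — missense.
Codon 4: UAC (Tyr) → AAC (Asn) — missense.
Codon 6: GUG (Val) → AUG (Met) — missense.
Codon 8: CUA (Leu) → CUU (Leu) — synonymous.
Codon 9: CAG (Gln) → AAG (Lys) — missense.
Synonymous: 2 of 6.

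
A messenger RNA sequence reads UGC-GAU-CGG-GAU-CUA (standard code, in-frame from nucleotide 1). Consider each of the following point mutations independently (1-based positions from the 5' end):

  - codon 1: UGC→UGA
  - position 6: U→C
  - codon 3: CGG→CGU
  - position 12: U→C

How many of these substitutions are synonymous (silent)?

Codon 1: UGC (Cys) → UGA (Stop) — nonsense.
Codon 2: GAU (Asp) → GAC (Asp) — synonymous.
Codon 3: CGG (Arg) → CGU (Arg) — synonymous.
Codon 4: GAU (Asp) → GAC (Asp) — synonymous.
Synonymous: 3 of 4.

3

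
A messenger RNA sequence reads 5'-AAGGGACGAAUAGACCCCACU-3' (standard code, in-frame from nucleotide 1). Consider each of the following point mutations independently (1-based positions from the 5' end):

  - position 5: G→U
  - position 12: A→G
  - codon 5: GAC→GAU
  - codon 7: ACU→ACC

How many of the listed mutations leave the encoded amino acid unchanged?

2

Codon 2: GGA (Gly) → GUA (Val) — missense.
Codon 4: AUA (Ile) → AUG (Met) — missense.
Codon 5: GAC (Asp) → GAU (Asp) — synonymous.
Codon 7: ACU (Thr) → ACC (Thr) — synonymous.
Synonymous: 2 of 4.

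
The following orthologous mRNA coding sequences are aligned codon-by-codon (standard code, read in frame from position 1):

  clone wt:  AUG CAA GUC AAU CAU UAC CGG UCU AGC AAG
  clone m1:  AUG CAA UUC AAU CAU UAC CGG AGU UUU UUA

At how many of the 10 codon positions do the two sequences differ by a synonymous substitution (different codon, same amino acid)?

1

Codon 1: AUG Met / AUG Met — identical.
Codon 2: CAA Gln / CAA Gln — identical.
Codon 3: GUC Val / UUC Phe — nonsynonymous.
Codon 4: AAU Asn / AAU Asn — identical.
Codon 5: CAU His / CAU His — identical.
Codon 6: UAC Tyr / UAC Tyr — identical.
Codon 7: CGG Arg / CGG Arg — identical.
Codon 8: UCU Ser / AGU Ser — synonymous.
Codon 9: AGC Ser / UUU Phe — nonsynonymous.
Codon 10: AAG Lys / UUA Leu — nonsynonymous.
Synonymous differences: 1.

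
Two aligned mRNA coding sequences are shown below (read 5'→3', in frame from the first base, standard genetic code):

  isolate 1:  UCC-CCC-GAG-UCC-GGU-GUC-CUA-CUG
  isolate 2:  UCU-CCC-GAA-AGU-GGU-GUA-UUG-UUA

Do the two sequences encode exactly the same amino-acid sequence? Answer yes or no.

yes

Codon 1: UCC Ser / UCU Ser — synonymous.
Codon 2: CCC Pro / CCC Pro — identical.
Codon 3: GAG Glu / GAA Glu — synonymous.
Codon 4: UCC Ser / AGU Ser — synonymous.
Codon 5: GGU Gly / GGU Gly — identical.
Codon 6: GUC Val / GUA Val — synonymous.
Codon 7: CUA Leu / UUG Leu — synonymous.
Codon 8: CUG Leu / UUA Leu — synonymous.
Nonsynonymous differences: 0 → same protein.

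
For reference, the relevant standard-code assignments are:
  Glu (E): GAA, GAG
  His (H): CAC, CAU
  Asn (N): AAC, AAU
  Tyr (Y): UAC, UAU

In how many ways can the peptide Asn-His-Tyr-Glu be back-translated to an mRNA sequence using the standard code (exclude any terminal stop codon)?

16

Asn: 2 codons.
His: 2 codons.
Tyr: 2 codons.
Glu: 2 codons.
2 × 2 × 2 × 2 = 16.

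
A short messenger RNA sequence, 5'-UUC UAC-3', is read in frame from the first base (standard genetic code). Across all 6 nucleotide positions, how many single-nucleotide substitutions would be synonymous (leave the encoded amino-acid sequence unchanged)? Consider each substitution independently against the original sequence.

Codon 1 (UUC, Phe): 1 synonymous substitution.
Codon 2 (UAC, Tyr): 1 synonymous substitution.
Total: 1 + 1 = 2.

2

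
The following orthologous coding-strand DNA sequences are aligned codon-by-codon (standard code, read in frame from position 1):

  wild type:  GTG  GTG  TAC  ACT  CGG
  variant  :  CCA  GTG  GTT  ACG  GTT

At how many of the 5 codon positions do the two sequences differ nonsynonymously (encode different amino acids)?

Codon 1: GTG Val / CCA Pro — nonsynonymous.
Codon 2: GTG Val / GTG Val — identical.
Codon 3: TAC Tyr / GTT Val — nonsynonymous.
Codon 4: ACT Thr / ACG Thr — synonymous.
Codon 5: CGG Arg / GTT Val — nonsynonymous.
Nonsynonymous differences: 3.

3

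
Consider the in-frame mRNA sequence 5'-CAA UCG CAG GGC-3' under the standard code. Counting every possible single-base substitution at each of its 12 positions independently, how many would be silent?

8

Codon 1 (CAA, Gln): 1 synonymous substitution.
Codon 2 (UCG, Ser): 3 synonymous substitutions.
Codon 3 (CAG, Gln): 1 synonymous substitution.
Codon 4 (GGC, Gly): 3 synonymous substitutions.
Total: 1 + 3 + 1 + 3 = 8.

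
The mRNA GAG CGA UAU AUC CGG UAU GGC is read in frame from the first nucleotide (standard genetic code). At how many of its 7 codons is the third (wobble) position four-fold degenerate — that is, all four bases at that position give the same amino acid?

3

Codon 1 GAG (Glu): third position 2-fold.
Codon 2 CGA (Arg): third position 4-fold.
Codon 3 UAU (Tyr): third position 2-fold.
Codon 4 AUC (Ile): third position 3-fold.
Codon 5 CGG (Arg): third position 4-fold.
Codon 6 UAU (Tyr): third position 2-fold.
Codon 7 GGC (Gly): third position 4-fold.
Four-fold degenerate third positions: 3.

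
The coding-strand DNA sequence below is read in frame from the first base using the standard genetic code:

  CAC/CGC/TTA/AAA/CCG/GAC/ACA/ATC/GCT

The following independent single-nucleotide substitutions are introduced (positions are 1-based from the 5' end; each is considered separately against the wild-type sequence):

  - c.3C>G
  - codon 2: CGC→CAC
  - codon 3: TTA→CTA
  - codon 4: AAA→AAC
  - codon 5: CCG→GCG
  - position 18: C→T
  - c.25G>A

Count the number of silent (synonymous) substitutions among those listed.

Codon 1: CAC (His) → CAG (Gln) — missense.
Codon 2: CGC (Arg) → CAC (His) — missense.
Codon 3: TTA (Leu) → CTA (Leu) — synonymous.
Codon 4: AAA (Lys) → AAC (Asn) — missense.
Codon 5: CCG (Pro) → GCG (Ala) — missense.
Codon 6: GAC (Asp) → GAT (Asp) — synonymous.
Codon 9: GCT (Ala) → ACT (Thr) — missense.
Synonymous: 2 of 7.

2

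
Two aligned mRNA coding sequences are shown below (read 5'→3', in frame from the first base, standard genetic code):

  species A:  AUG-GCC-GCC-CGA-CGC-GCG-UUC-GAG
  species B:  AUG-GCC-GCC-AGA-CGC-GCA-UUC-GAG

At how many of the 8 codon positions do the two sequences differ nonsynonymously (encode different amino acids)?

Codon 1: AUG Met / AUG Met — identical.
Codon 2: GCC Ala / GCC Ala — identical.
Codon 3: GCC Ala / GCC Ala — identical.
Codon 4: CGA Arg / AGA Arg — synonymous.
Codon 5: CGC Arg / CGC Arg — identical.
Codon 6: GCG Ala / GCA Ala — synonymous.
Codon 7: UUC Phe / UUC Phe — identical.
Codon 8: GAG Glu / GAG Glu — identical.
Nonsynonymous differences: 0.

0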